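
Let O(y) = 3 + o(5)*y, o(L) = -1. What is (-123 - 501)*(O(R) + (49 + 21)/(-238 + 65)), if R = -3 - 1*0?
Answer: -604032/173 ≈ -3491.5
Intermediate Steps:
R = -3 (R = -3 + 0 = -3)
O(y) = 3 - y
(-123 - 501)*(O(R) + (49 + 21)/(-238 + 65)) = (-123 - 501)*((3 - 1*(-3)) + (49 + 21)/(-238 + 65)) = -624*((3 + 3) + 70/(-173)) = -624*(6 + 70*(-1/173)) = -624*(6 - 70/173) = -624*968/173 = -604032/173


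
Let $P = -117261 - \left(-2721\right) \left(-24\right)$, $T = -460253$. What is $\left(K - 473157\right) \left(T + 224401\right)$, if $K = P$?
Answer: $154653345144$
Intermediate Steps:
$P = -182565$ ($P = -117261 - 65304 = -182565$)
$K = -182565$
$\left(K - 473157\right) \left(T + 224401\right) = \left(-182565 - 473157\right) \left(-460253 + 224401\right) = \left(-655722\right) \left(-235852\right) = 154653345144$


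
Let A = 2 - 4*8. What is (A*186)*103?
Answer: -574740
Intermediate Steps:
A = -30 (A = 2 - 32 = -30)
(A*186)*103 = -30*186*103 = -5580*103 = -574740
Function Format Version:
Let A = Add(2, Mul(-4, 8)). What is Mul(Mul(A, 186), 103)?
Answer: -574740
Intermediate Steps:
A = -30 (A = Add(2, -32) = -30)
Mul(Mul(A, 186), 103) = Mul(Mul(-30, 186), 103) = Mul(-5580, 103) = -574740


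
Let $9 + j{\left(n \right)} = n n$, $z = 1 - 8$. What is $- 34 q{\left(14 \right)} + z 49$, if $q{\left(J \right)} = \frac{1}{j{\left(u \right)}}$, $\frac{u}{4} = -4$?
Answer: $- \frac{84755}{247} \approx -343.14$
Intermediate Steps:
$u = -16$ ($u = 4 \left(-4\right) = -16$)
$z = -7$ ($z = 1 - 8 = -7$)
$j{\left(n \right)} = -9 + n^{2}$ ($j{\left(n \right)} = -9 + n n = -9 + n^{2}$)
$q{\left(J \right)} = \frac{1}{247}$ ($q{\left(J \right)} = \frac{1}{-9 + \left(-16\right)^{2}} = \frac{1}{-9 + 256} = \frac{1}{247}$)
$- 34 q{\left(14 \right)} + z 49 = \left(-34\right) \frac{1}{247} - 343 = - \frac{34}{247} - 343 = - \frac{84755}{247}$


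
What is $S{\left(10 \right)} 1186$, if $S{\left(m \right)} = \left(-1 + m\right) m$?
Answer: $106740$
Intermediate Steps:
$S{\left(m \right)} = m \left(-1 + m\right)$
$S{\left(10 \right)} 1186 = 10 \left(-1 + 10\right) 1186 = 10 \cdot 9 \cdot 1186 = 90 \cdot 1186 = 106740$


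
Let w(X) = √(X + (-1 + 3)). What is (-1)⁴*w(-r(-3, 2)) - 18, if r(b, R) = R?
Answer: -18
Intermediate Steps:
w(X) = √(2 + X) (w(X) = √(X + 2) = √(2 + X))
(-1)⁴*w(-r(-3, 2)) - 18 = (-1)⁴*√(2 - 1*2) - 18 = 1*√(2 - 2) - 18 = 1*√0 - 18 = 1*0 - 18 = 0 - 18 = -18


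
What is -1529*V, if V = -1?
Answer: 1529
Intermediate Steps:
-1529*V = -1529*(-1) = 1529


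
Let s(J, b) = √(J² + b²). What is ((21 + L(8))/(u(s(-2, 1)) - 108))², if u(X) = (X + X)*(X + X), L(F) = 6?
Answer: 729/7744 ≈ 0.094137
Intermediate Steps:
u(X) = 4*X² (u(X) = (2*X)*(2*X) = 4*X²)
((21 + L(8))/(u(s(-2, 1)) - 108))² = ((21 + 6)/(4*(√((-2)² + 1²))² - 108))² = (27/(4*(√(4 + 1))² - 108))² = (27/(4*(√5)² - 108))² = (27/(4*5 - 108))² = (27/(20 - 108))² = (27/(-88))² = (27*(-1/88))² = (-27/88)² = 729/7744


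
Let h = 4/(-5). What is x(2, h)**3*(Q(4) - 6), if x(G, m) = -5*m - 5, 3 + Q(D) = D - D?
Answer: 9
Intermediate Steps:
h = -4/5 (h = 4*(-1/5) = -4/5 ≈ -0.80000)
Q(D) = -3 (Q(D) = -3 + (D - D) = -3 + 0 = -3)
x(G, m) = -5 - 5*m
x(2, h)**3*(Q(4) - 6) = (-5 - 5*(-4/5))**3*(-3 - 6) = (-5 + 4)**3*(-9) = (-1)**3*(-9) = -1*(-9) = 9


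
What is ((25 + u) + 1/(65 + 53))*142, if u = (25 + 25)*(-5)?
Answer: -1884979/59 ≈ -31949.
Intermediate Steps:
u = -250 (u = 50*(-5) = -250)
((25 + u) + 1/(65 + 53))*142 = ((25 - 250) + 1/(65 + 53))*142 = (-225 + 1/118)*142 = -26549/118*142 = -1884979/59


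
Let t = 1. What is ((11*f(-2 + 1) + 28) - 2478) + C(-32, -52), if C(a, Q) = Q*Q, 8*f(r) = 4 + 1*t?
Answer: 2087/8 ≈ 260.88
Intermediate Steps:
f(r) = 5/8 (f(r) = (4 + 1*1)/8 = (4 + 1)/8 = (1/8)*5 = 5/8)
C(a, Q) = Q**2
((11*f(-2 + 1) + 28) - 2478) + C(-32, -52) = ((11*(5/8) + 28) - 2478) + (-52)**2 = ((55/8 + 28) - 2478) + 2704 = (279/8 - 2478) + 2704 = -19545/8 + 2704 = 2087/8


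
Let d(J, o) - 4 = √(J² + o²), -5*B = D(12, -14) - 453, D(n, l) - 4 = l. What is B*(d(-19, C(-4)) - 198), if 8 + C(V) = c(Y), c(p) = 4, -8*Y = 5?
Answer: -89822/5 + 463*√377/5 ≈ -16166.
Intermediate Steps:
Y = -5/8 (Y = -⅛*5 = -5/8 ≈ -0.62500)
D(n, l) = 4 + l
B = 463/5 (B = -((4 - 14) - 453)/5 = -(-10 - 453)/5 = -⅕*(-463) = 463/5 ≈ 92.600)
C(V) = -4 (C(V) = -8 + 4 = -4)
d(J, o) = 4 + √(J² + o²)
B*(d(-19, C(-4)) - 198) = 463*((4 + √((-19)² + (-4)²)) - 198)/5 = 463*((4 + √(361 + 16)) - 198)/5 = 463*((4 + √377) - 198)/5 = 463*(-194 + √377)/5 = -89822/5 + 463*√377/5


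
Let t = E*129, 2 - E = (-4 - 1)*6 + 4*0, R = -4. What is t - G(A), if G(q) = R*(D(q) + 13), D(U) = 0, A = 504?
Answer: 4180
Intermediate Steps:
E = 32 (E = 2 - ((-4 - 1)*6 + 4*0) = 2 - (-5*6 + 0) = 2 - (-30 + 0) = 2 - 1*(-30) = 2 + 30 = 32)
G(q) = -52 (G(q) = -4*(0 + 13) = -4*13 = -52)
t = 4128 (t = 32*129 = 4128)
t - G(A) = 4128 - 1*(-52) = 4128 + 52 = 4180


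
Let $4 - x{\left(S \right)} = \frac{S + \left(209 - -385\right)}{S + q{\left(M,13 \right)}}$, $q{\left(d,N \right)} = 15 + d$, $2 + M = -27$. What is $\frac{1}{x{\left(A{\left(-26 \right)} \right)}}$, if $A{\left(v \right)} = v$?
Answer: $\frac{5}{91} \approx 0.054945$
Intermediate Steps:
$M = -29$ ($M = -2 - 27 = -29$)
$x{\left(S \right)} = 4 - \frac{594 + S}{-14 + S}$ ($x{\left(S \right)} = 4 - \frac{S + \left(209 - -385\right)}{S + \left(15 - 29\right)} = 4 - \frac{S + \left(209 + 385\right)}{S - 14} = 4 - \frac{S + 594}{-14 + S} = 4 - \frac{594 + S}{-14 + S}$)
$\frac{1}{x{\left(A{\left(-26 \right)} \right)}} = \frac{1}{\frac{1}{-14 - 26} \left(-650 + 3 \left(-26\right)\right)} = \frac{1}{\frac{1}{-40} \left(-650 - 78\right)} = \frac{1}{\left(- \frac{1}{40}\right) \left(-728\right)} = \frac{1}{\frac{91}{5}} = \frac{5}{91}$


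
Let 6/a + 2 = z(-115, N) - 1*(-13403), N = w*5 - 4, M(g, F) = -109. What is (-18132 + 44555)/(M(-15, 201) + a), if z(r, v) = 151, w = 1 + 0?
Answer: -179042248/738581 ≈ -242.41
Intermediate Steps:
w = 1
N = 1 (N = 1*5 - 4 = 5 - 4 = 1)
a = 3/6776 (a = 6/(-2 + (151 - 1*(-13403))) = 6/(-2 + (151 + 13403)) = 6/(-2 + 13554) = 6/13552 = 6*(1/13552) = 3/6776 ≈ 0.00044274)
(-18132 + 44555)/(M(-15, 201) + a) = (-18132 + 44555)/(-109 + 3/6776) = 26423/(-738581/6776) = 26423*(-6776/738581) = -179042248/738581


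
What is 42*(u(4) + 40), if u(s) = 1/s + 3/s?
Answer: 1722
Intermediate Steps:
u(s) = 4/s (u(s) = 1/s + 3/s = 4/s)
42*(u(4) + 40) = 42*(4/4 + 40) = 42*(4*(1/4) + 40) = 42*(1 + 40) = 42*41 = 1722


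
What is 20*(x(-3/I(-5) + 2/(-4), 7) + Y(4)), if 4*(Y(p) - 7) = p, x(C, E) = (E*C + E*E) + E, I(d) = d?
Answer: 1294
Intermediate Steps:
x(C, E) = E + E**2 + C*E (x(C, E) = (C*E + E**2) + E = (E**2 + C*E) + E = E + E**2 + C*E)
Y(p) = 7 + p/4
20*(x(-3/I(-5) + 2/(-4), 7) + Y(4)) = 20*(7*(1 + (-3/(-5) + 2/(-4)) + 7) + (7 + (1/4)*4)) = 20*(7*(1 + (-3*(-1/5) + 2*(-1/4)) + 7) + (7 + 1)) = 20*(7*(1 + (3/5 - 1/2) + 7) + 8) = 20*(7*(1 + 1/10 + 7) + 8) = 20*(7*(81/10) + 8) = 20*(567/10 + 8) = 20*(647/10) = 1294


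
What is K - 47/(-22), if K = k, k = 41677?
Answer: 916941/22 ≈ 41679.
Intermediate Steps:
K = 41677
K - 47/(-22) = 41677 - 47/(-22) = 41677 - 47*(-1/22) = 41677 + 47/22 = 916941/22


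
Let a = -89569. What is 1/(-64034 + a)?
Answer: -1/153603 ≈ -6.5103e-6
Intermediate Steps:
1/(-64034 + a) = 1/(-64034 - 89569) = 1/(-153603) = -1/153603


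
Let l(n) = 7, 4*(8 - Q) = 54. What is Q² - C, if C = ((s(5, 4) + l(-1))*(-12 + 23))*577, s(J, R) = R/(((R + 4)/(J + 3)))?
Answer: -279147/4 ≈ -69787.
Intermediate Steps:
Q = -11/2 (Q = 8 - ¼*54 = 8 - 27/2 = -11/2 ≈ -5.5000)
s(J, R) = R*(3 + J)/(4 + R) (s(J, R) = R/(((4 + R)/(3 + J))) = R*((3 + J)/(4 + R)) = R*(3 + J)/(4 + R))
C = 69817 (C = ((4*(3 + 5)/(4 + 4) + 7)*(-12 + 23))*577 = ((4*8/8 + 7)*11)*577 = ((4*(⅛)*8 + 7)*11)*577 = ((4 + 7)*11)*577 = (11*11)*577 = 121*577 = 69817)
Q² - C = (-11/2)² - 1*69817 = 121/4 - 69817 = -279147/4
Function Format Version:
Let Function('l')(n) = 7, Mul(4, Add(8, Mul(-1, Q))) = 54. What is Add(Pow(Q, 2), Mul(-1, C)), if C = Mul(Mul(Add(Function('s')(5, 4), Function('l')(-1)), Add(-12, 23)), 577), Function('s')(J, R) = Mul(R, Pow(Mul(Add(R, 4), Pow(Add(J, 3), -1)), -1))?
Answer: Rational(-279147, 4) ≈ -69787.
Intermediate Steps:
Q = Rational(-11, 2) (Q = Add(8, Mul(Rational(-1, 4), 54)) = Add(8, Rational(-27, 2)) = Rational(-11, 2) ≈ -5.5000)
Function('s')(J, R) = Mul(R, Pow(Add(4, R), -1), Add(3, J)) (Function('s')(J, R) = Mul(R, Pow(Mul(Add(4, R), Pow(Add(3, J), -1)), -1)) = Mul(R, Pow(Mul(Pow(Add(3, J), -1), Add(4, R)), -1)) = Mul(R, Mul(Pow(Add(4, R), -1), Add(3, J))) = Mul(R, Pow(Add(4, R), -1), Add(3, J)))
C = 69817 (C = Mul(Mul(Add(Mul(4, Pow(Add(4, 4), -1), Add(3, 5)), 7), Add(-12, 23)), 577) = Mul(Mul(Add(Mul(4, Pow(8, -1), 8), 7), 11), 577) = Mul(Mul(Add(Mul(4, Rational(1, 8), 8), 7), 11), 577) = Mul(Mul(Add(4, 7), 11), 577) = Mul(Mul(11, 11), 577) = Mul(121, 577) = 69817)
Add(Pow(Q, 2), Mul(-1, C)) = Add(Pow(Rational(-11, 2), 2), Mul(-1, 69817)) = Add(Rational(121, 4), -69817) = Rational(-279147, 4)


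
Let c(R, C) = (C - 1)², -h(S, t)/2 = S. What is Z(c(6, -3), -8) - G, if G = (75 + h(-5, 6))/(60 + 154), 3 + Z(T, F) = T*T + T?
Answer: 57481/214 ≈ 268.60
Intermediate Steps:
h(S, t) = -2*S
c(R, C) = (-1 + C)²
Z(T, F) = -3 + T + T² (Z(T, F) = -3 + (T*T + T) = -3 + (T² + T) = -3 + (T + T²) = -3 + T + T²)
G = 85/214 (G = (75 - 2*(-5))/(60 + 154) = (75 + 10)/214 = 85*(1/214) = 85/214 ≈ 0.39720)
Z(c(6, -3), -8) - G = (-3 + (-1 - 3)² + ((-1 - 3)²)²) - 1*85/214 = (-3 + (-4)² + ((-4)²)²) - 85/214 = (-3 + 16 + 16²) - 85/214 = (-3 + 16 + 256) - 85/214 = 269 - 85/214 = 57481/214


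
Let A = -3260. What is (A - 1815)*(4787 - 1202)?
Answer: -18193875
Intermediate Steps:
(A - 1815)*(4787 - 1202) = (-3260 - 1815)*(4787 - 1202) = -5075*3585 = -18193875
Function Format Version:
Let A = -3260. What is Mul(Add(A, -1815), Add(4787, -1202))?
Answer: -18193875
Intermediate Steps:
Mul(Add(A, -1815), Add(4787, -1202)) = Mul(Add(-3260, -1815), Add(4787, -1202)) = Mul(-5075, 3585) = -18193875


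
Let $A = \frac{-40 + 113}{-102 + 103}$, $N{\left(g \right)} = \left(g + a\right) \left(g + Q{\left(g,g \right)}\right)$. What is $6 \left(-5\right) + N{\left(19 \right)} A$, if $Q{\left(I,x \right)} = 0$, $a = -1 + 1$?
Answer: $26323$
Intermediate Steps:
$a = 0$
$N{\left(g \right)} = g^{2}$ ($N{\left(g \right)} = \left(g + 0\right) \left(g + 0\right) = g g = g^{2}$)
$A = 73$ ($A = \frac{73}{1} = 73 \cdot 1 = 73$)
$6 \left(-5\right) + N{\left(19 \right)} A = 6 \left(-5\right) + 19^{2} \cdot 73 = -30 + 361 \cdot 73 = -30 + 26353 = 26323$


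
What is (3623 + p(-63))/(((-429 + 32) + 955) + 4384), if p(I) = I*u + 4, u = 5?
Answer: 1656/2471 ≈ 0.67017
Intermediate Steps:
p(I) = 4 + 5*I (p(I) = I*5 + 4 = 5*I + 4 = 4 + 5*I)
(3623 + p(-63))/(((-429 + 32) + 955) + 4384) = (3623 + (4 + 5*(-63)))/(((-429 + 32) + 955) + 4384) = (3623 + (4 - 315))/((-397 + 955) + 4384) = (3623 - 311)/(558 + 4384) = 3312/4942 = 3312*(1/4942) = 1656/2471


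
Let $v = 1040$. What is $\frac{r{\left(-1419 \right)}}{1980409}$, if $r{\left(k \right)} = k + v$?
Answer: $- \frac{379}{1980409} \approx -0.00019137$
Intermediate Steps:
$r{\left(k \right)} = 1040 + k$ ($r{\left(k \right)} = k + 1040 = 1040 + k$)
$\frac{r{\left(-1419 \right)}}{1980409} = \frac{1040 - 1419}{1980409} = \left(-379\right) \frac{1}{1980409} = - \frac{379}{1980409}$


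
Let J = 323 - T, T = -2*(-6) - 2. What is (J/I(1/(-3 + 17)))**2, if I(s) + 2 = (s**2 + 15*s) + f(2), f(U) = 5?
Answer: 3763577104/638401 ≈ 5895.3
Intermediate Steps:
T = 10 (T = 12 - 2 = 10)
J = 313 (J = 323 - 1*10 = 323 - 10 = 313)
I(s) = 3 + s**2 + 15*s (I(s) = -2 + ((s**2 + 15*s) + 5) = -2 + (5 + s**2 + 15*s) = 3 + s**2 + 15*s)
(J/I(1/(-3 + 17)))**2 = (313/(3 + (1/(-3 + 17))**2 + 15/(-3 + 17)))**2 = (313/(3 + (1/14)**2 + 15/14))**2 = (313/(3 + (1/14)**2 + 15*(1/14)))**2 = (313/(3 + 1/196 + 15/14))**2 = (313/(799/196))**2 = (313*(196/799))**2 = (61348/799)**2 = 3763577104/638401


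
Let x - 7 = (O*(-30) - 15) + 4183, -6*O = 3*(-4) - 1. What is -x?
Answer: -4110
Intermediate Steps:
O = 13/6 (O = -(3*(-4) - 1)/6 = -(-12 - 1)/6 = -1/6*(-13) = 13/6 ≈ 2.1667)
x = 4110 (x = 7 + (((13/6)*(-30) - 15) + 4183) = 7 + ((-65 - 15) + 4183) = 7 + (-80 + 4183) = 7 + 4103 = 4110)
-x = -1*4110 = -4110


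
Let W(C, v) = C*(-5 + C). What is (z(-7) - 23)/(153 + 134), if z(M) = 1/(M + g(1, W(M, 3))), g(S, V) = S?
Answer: -139/1722 ≈ -0.080720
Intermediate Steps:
z(M) = 1/(1 + M) (z(M) = 1/(M + 1) = 1/(1 + M))
(z(-7) - 23)/(153 + 134) = (1/(1 - 7) - 23)/(153 + 134) = (1/(-6) - 23)/287 = (-⅙ - 23)*(1/287) = -139/6*1/287 = -139/1722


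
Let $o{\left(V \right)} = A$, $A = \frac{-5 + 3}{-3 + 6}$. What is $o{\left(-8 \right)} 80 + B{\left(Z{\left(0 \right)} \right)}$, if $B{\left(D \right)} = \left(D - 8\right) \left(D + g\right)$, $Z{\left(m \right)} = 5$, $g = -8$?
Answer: $- \frac{133}{3} \approx -44.333$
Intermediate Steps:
$A = - \frac{2}{3} \approx -0.66667$
$o{\left(V \right)} = - \frac{2}{3}$
$B{\left(D \right)} = \left(-8 + D\right)^{2}$ ($B{\left(D \right)} = \left(D - 8\right) \left(D - 8\right) = \left(-8 + D\right) \left(-8 + D\right) = \left(-8 + D\right)^{2}$)
$o{\left(-8 \right)} 80 + B{\left(Z{\left(0 \right)} \right)} = \left(- \frac{2}{3}\right) 80 + \left(64 + 5^{2} - 80\right) = - \frac{160}{3} + \left(64 + 25 - 80\right) = - \frac{160}{3} + 9 = - \frac{133}{3}$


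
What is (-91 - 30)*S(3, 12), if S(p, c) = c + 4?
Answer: -1936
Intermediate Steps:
S(p, c) = 4 + c
(-91 - 30)*S(3, 12) = (-91 - 30)*(4 + 12) = -121*16 = -1936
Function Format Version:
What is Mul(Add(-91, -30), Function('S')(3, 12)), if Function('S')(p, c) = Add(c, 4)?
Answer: -1936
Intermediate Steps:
Function('S')(p, c) = Add(4, c)
Mul(Add(-91, -30), Function('S')(3, 12)) = Mul(Add(-91, -30), Add(4, 12)) = Mul(-121, 16) = -1936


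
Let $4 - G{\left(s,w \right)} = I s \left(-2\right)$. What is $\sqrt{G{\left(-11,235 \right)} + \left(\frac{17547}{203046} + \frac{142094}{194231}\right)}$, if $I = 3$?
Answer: $\frac{i \sqrt{5718344050388270766}}{305719594} \approx 7.8219 i$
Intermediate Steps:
$G{\left(s,w \right)} = 4 + 6 s$ ($G{\left(s,w \right)} = 4 - 3 s \left(-2\right) = 4 - - 6 s = 4 + 6 s$)
$\sqrt{G{\left(-11,235 \right)} + \left(\frac{17547}{203046} + \frac{142094}{194231}\right)} = \sqrt{\left(4 + 6 \left(-11\right)\right) + \left(\frac{17547}{203046} + \frac{142094}{194231}\right)} = \sqrt{\left(4 - 66\right) + \left(17547 \cdot \frac{1}{203046} + 142094 \cdot \frac{1}{194231}\right)} = \sqrt{-62 + \left(\frac{5849}{67682} + \frac{142094}{194231}\right)} = \sqrt{-62 + \frac{250075889}{305719594}} = \sqrt{- \frac{18704538939}{305719594}} = \frac{i \sqrt{5718344050388270766}}{305719594}$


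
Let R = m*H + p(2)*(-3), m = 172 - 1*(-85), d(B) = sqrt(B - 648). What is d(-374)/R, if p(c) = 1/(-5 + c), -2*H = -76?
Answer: I*sqrt(1022)/9767 ≈ 0.0032731*I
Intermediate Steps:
H = 38 (H = -1/2*(-76) = 38)
d(B) = sqrt(-648 + B)
m = 257 (m = 172 + 85 = 257)
R = 9767 (R = 257*38 - 3/(-5 + 2) = 9766 - 3/(-3) = 9766 - 1/3*(-3) = 9766 + 1 = 9767)
d(-374)/R = sqrt(-648 - 374)/9767 = sqrt(-1022)*(1/9767) = (I*sqrt(1022))*(1/9767) = I*sqrt(1022)/9767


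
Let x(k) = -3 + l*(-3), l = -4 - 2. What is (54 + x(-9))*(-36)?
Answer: -2484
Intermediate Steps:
l = -6
x(k) = 15 (x(k) = -3 - 6*(-3) = -3 + 18 = 15)
(54 + x(-9))*(-36) = (54 + 15)*(-36) = 69*(-36) = -2484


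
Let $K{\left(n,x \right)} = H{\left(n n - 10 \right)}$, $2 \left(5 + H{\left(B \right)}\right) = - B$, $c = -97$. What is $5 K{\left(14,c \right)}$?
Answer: $-490$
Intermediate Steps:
$H{\left(B \right)} = -5 - \frac{B}{2}$ ($H{\left(B \right)} = -5 + \frac{\left(-1\right) B}{2} = -5 - \frac{B}{2}$)
$K{\left(n,x \right)} = - \frac{n^{2}}{2}$ ($K{\left(n,x \right)} = -5 - \frac{n n - 10}{2} = -5 - \frac{n^{2} - 10}{2} = -5 - \frac{-10 + n^{2}}{2} = -5 - \left(-5 + \frac{n^{2}}{2}\right) = - \frac{n^{2}}{2}$)
$5 K{\left(14,c \right)} = 5 \left(- \frac{14^{2}}{2}\right) = 5 \left(\left(- \frac{1}{2}\right) 196\right) = 5 \left(-98\right) = -490$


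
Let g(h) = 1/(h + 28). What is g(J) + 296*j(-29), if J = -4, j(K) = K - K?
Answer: 1/24 ≈ 0.041667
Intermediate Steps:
j(K) = 0
g(h) = 1/(28 + h)
g(J) + 296*j(-29) = 1/(28 - 4) + 296*0 = 1/24 + 0 = 1/24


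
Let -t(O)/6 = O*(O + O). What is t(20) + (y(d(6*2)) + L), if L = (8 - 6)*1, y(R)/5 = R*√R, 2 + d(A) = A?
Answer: -4798 + 50*√10 ≈ -4639.9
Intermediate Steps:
d(A) = -2 + A
t(O) = -12*O² (t(O) = -6*O*(O + O) = -6*O*2*O = -12*O²)
y(R) = 5*R^(3/2) (y(R) = 5*(R*√R) = 5*R^(3/2))
L = 2 (L = 2*1 = 2)
t(20) + (y(d(6*2)) + L) = -12*20² + (5*(-2 + 6*2)^(3/2) + 2) = -12*400 + (5*(-2 + 12)^(3/2) + 2) = -4800 + (5*10^(3/2) + 2) = -4800 + (5*(10*√10) + 2) = -4800 + (50*√10 + 2) = -4800 + (2 + 50*√10) = -4798 + 50*√10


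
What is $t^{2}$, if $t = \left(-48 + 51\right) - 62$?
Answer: $3481$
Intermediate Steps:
$t = -59$ ($t = 3 - 62 = -59$)
$t^{2} = \left(-59\right)^{2} = 3481$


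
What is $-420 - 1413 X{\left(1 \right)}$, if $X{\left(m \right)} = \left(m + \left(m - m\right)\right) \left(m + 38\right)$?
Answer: $-55527$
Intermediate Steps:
$X{\left(m \right)} = m \left(38 + m\right)$ ($X{\left(m \right)} = \left(m + 0\right) \left(38 + m\right) = m \left(38 + m\right)$)
$-420 - 1413 X{\left(1 \right)} = -420 - 1413 \cdot 1 \left(38 + 1\right) = -420 - 1413 \cdot 1 \cdot 39 = -420 - 55107 = -55527$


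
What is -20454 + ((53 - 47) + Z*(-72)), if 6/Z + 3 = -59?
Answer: -633672/31 ≈ -20441.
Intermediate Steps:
Z = -3/31 (Z = 6/(-3 - 59) = 6/(-62) = 6*(-1/62) = -3/31 ≈ -0.096774)
-20454 + ((53 - 47) + Z*(-72)) = -20454 + ((53 - 47) - 3/31*(-72)) = -20454 + (6 + 216/31) = -20454 + 402/31 = -633672/31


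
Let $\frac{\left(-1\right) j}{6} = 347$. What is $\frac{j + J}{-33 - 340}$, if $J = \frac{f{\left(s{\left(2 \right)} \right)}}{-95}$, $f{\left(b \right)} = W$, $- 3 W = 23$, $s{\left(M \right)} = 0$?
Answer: $\frac{593347}{106305} \approx 5.5816$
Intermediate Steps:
$j = -2082$ ($j = \left(-6\right) 347 = -2082$)
$W = - \frac{23}{3}$ ($W = \left(- \frac{1}{3}\right) 23 = - \frac{23}{3} \approx -7.6667$)
$f{\left(b \right)} = - \frac{23}{3}$
$J = \frac{23}{285}$ ($J = - \frac{23}{3 \left(-95\right)} = \left(- \frac{23}{3}\right) \left(- \frac{1}{95}\right) = \frac{23}{285} \approx 0.080702$)
$\frac{j + J}{-33 - 340} = \frac{-2082 + \frac{23}{285}}{-33 - 340} = - \frac{593347}{285 \left(-373\right)} = \left(- \frac{593347}{285}\right) \left(- \frac{1}{373}\right) = \frac{593347}{106305}$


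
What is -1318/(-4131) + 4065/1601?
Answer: 18902633/6613731 ≈ 2.8581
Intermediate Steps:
-1318/(-4131) + 4065/1601 = -1318*(-1/4131) + 4065*(1/1601) = 1318/4131 + 4065/1601 = 18902633/6613731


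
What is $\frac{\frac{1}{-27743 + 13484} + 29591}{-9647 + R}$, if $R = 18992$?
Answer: $\frac{421938068}{133250355} \approx 3.1665$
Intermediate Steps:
$\frac{\frac{1}{-27743 + 13484} + 29591}{-9647 + R} = \frac{\frac{1}{-27743 + 13484} + 29591}{-9647 + 18992} = \frac{\frac{1}{-14259} + 29591}{9345} = \left(- \frac{1}{14259} + 29591\right) \frac{1}{9345} = \frac{421938068}{14259} \cdot \frac{1}{9345} = \frac{421938068}{133250355}$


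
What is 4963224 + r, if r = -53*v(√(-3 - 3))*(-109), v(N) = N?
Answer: 4963224 + 5777*I*√6 ≈ 4.9632e+6 + 14151.0*I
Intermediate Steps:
r = 5777*I*√6 (r = -53*√(-3 - 3)*(-109) = -53*I*√6*(-109) = 5777*I*√6 ≈ 14151.0*I)
4963224 + r = 4963224 + 5777*I*√6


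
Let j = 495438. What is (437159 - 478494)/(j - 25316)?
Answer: -41335/470122 ≈ -0.087924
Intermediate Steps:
(437159 - 478494)/(j - 25316) = (437159 - 478494)/(495438 - 25316) = -41335/470122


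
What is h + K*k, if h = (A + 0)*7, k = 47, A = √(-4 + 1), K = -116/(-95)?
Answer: 5452/95 + 7*I*√3 ≈ 57.389 + 12.124*I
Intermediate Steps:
K = 116/95 (K = -116*(-1/95) = 116/95 ≈ 1.2211)
A = I*√3 (A = √(-3) = I*√3 ≈ 1.732*I)
h = 7*I*√3 (h = (I*√3 + 0)*7 = (I*√3)*7 = 7*I*√3 ≈ 12.124*I)
h + K*k = 7*I*√3 + (116/95)*47 = 7*I*√3 + 5452/95 = 5452/95 + 7*I*√3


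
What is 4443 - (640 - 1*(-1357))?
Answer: 2446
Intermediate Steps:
4443 - (640 - 1*(-1357)) = 4443 - (640 + 1357) = 4443 - 1*1997 = 4443 - 1997 = 2446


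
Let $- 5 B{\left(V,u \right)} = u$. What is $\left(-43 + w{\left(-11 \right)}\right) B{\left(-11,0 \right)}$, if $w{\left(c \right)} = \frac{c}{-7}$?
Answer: $0$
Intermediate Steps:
$w{\left(c \right)} = - \frac{c}{7}$ ($w{\left(c \right)} = c \left(- \frac{1}{7}\right) = - \frac{c}{7}$)
$B{\left(V,u \right)} = - \frac{u}{5}$
$\left(-43 + w{\left(-11 \right)}\right) B{\left(-11,0 \right)} = \left(-43 - - \frac{11}{7}\right) \left(\left(- \frac{1}{5}\right) 0\right) = \left(-43 + \frac{11}{7}\right) 0 = \left(- \frac{290}{7}\right) 0 = 0$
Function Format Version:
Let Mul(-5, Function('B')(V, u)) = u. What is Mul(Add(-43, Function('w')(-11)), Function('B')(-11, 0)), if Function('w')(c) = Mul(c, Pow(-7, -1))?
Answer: 0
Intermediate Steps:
Function('w')(c) = Mul(Rational(-1, 7), c) (Function('w')(c) = Mul(c, Rational(-1, 7)) = Mul(Rational(-1, 7), c))
Function('B')(V, u) = Mul(Rational(-1, 5), u)
Mul(Add(-43, Function('w')(-11)), Function('B')(-11, 0)) = Mul(Add(-43, Mul(Rational(-1, 7), -11)), Mul(Rational(-1, 5), 0)) = Mul(Add(-43, Rational(11, 7)), 0) = Mul(Rational(-290, 7), 0) = 0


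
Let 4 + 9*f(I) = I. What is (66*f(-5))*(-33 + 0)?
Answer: 2178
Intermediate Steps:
f(I) = -4/9 + I/9
(66*f(-5))*(-33 + 0) = (66*(-4/9 + (⅑)*(-5)))*(-33 + 0) = (66*(-4/9 - 5/9))*(-33) = (66*(-1))*(-33) = -66*(-33) = 2178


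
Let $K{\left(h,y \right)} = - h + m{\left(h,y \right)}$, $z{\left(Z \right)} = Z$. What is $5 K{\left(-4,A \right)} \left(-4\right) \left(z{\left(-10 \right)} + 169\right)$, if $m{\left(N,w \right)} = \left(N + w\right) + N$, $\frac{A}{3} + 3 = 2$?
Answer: $22260$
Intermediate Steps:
$A = -3$ ($A = -9 + 3 \cdot 2 = -9 + 6 = -3$)
$m{\left(N,w \right)} = w + 2 N$
$K{\left(h,y \right)} = h + y$ ($K{\left(h,y \right)} = - h + \left(y + 2 h\right) = h + y$)
$5 K{\left(-4,A \right)} \left(-4\right) \left(z{\left(-10 \right)} + 169\right) = 5 \left(-4 - 3\right) \left(-4\right) \left(-10 + 169\right) = 5 \left(-7\right) \left(-4\right) 159 = \left(-35\right) \left(-4\right) 159 = 140 \cdot 159 = 22260$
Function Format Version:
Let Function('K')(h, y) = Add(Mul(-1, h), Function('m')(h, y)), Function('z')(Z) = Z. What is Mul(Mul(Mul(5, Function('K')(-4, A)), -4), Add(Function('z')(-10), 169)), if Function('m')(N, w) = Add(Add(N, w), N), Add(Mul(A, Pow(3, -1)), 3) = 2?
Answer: 22260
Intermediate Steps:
A = -3 (A = Add(-9, Mul(3, 2)) = Add(-9, 6) = -3)
Function('m')(N, w) = Add(w, Mul(2, N))
Function('K')(h, y) = Add(h, y) (Function('K')(h, y) = Add(Mul(-1, h), Add(y, Mul(2, h))) = Add(h, y))
Mul(Mul(Mul(5, Function('K')(-4, A)), -4), Add(Function('z')(-10), 169)) = Mul(Mul(Mul(5, Add(-4, -3)), -4), Add(-10, 169)) = Mul(Mul(Mul(5, -7), -4), 159) = Mul(Mul(-35, -4), 159) = Mul(140, 159) = 22260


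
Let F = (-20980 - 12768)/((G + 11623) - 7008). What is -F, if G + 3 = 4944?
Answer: 8437/2389 ≈ 3.5316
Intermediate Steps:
G = 4941 (G = -3 + 4944 = 4941)
F = -8437/2389 (F = (-20980 - 12768)/((4941 + 11623) - 7008) = -33748/(16564 - 7008) = -33748/9556 = -33748*1/9556 = -8437/2389 ≈ -3.5316)
-F = -1*(-8437/2389) = 8437/2389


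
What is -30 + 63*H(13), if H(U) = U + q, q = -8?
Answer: 285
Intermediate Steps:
H(U) = -8 + U (H(U) = U - 8 = -8 + U)
-30 + 63*H(13) = -30 + 63*(-8 + 13) = -30 + 63*5 = -30 + 315 = 285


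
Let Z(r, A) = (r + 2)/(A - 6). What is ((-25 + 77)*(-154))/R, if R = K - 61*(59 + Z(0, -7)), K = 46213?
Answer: -13013/69263 ≈ -0.18788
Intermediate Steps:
Z(r, A) = (2 + r)/(-6 + A)
R = 554104/13 (R = 46213 - 61*(59 + (2 + 0)/(-6 - 7)) = 46213 - 61*(59 + 2/(-13)) = 46213 - 61*(59 - 1/13*2) = 46213 - 61*(59 - 2/13) = 46213 - 61*765/13 = 46213 - 46665/13 = 554104/13 ≈ 42623.)
((-25 + 77)*(-154))/R = ((-25 + 77)*(-154))/(554104/13) = (52*(-154))*(13/554104) = -8008*13/554104 = -13013/69263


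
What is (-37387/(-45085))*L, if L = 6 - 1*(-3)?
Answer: 336483/45085 ≈ 7.4633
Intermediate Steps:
L = 9 (L = 6 + 3 = 9)
(-37387/(-45085))*L = -37387/(-45085)*9 = -37387*(-1/45085)*9 = (37387/45085)*9 = 336483/45085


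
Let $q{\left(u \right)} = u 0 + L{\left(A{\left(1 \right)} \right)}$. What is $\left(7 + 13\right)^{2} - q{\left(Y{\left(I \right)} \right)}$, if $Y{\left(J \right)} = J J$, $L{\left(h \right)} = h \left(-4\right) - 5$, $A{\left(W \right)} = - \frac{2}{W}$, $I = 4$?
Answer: $397$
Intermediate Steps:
$L{\left(h \right)} = -5 - 4 h$ ($L{\left(h \right)} = - 4 h - 5 = -5 - 4 h$)
$Y{\left(J \right)} = J^{2}$
$q{\left(u \right)} = 3$ ($q{\left(u \right)} = u 0 - \left(5 + 4 \left(- \frac{2}{1}\right)\right) = 0 - \left(5 + 4 \left(\left(-2\right) 1\right)\right) = 0 - -3 = 0 + \left(-5 + 8\right) = 0 + 3 = 3$)
$\left(7 + 13\right)^{2} - q{\left(Y{\left(I \right)} \right)} = \left(7 + 13\right)^{2} - 3 = 20^{2} - 3 = 400 - 3 = 397$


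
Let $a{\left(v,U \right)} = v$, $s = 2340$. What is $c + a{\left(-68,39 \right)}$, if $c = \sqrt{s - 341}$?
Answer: $-68 + \sqrt{1999} \approx -23.29$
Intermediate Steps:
$c = \sqrt{1999}$ ($c = \sqrt{2340 - 341} = \sqrt{1999} \approx 44.71$)
$c + a{\left(-68,39 \right)} = \sqrt{1999} - 68 = -68 + \sqrt{1999}$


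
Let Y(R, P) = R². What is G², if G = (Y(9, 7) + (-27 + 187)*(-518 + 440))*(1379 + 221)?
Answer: 393562114560000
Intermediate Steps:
G = -19838400 (G = (9² + (-27 + 187)*(-518 + 440))*(1379 + 221) = (81 + 160*(-78))*1600 = (81 - 12480)*1600 = -12399*1600 = -19838400)
G² = (-19838400)² = 393562114560000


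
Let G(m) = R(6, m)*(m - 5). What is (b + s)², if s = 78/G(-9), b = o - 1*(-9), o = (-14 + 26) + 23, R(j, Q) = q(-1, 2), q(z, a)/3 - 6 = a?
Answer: 6007401/3136 ≈ 1915.6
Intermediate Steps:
q(z, a) = 18 + 3*a
R(j, Q) = 24 (R(j, Q) = 18 + 3*2 = 18 + 6 = 24)
o = 35 (o = 12 + 23 = 35)
G(m) = -120 + 24*m (G(m) = 24*(m - 5) = 24*(-5 + m) = -120 + 24*m)
b = 44 (b = 35 - 1*(-9) = 35 + 9 = 44)
s = -13/56 (s = 78/(-120 + 24*(-9)) = 78/(-120 - 216) = 78/(-336) = 78*(-1/336) = -13/56 ≈ -0.23214)
(b + s)² = (44 - 13/56)² = (2451/56)² = 6007401/3136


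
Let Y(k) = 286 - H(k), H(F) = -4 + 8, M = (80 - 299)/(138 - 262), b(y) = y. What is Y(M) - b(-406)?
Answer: 688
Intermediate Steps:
M = 219/124 (M = -219/(-124) = -219*(-1/124) = 219/124 ≈ 1.7661)
H(F) = 4
Y(k) = 282 (Y(k) = 286 - 1*4 = 286 - 4 = 282)
Y(M) - b(-406) = 282 - 1*(-406) = 282 + 406 = 688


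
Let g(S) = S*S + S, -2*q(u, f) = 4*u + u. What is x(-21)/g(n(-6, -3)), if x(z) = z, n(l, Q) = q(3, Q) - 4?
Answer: -4/23 ≈ -0.17391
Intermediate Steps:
q(u, f) = -5*u/2 (q(u, f) = -(4*u + u)/2 = -5*u/2)
n(l, Q) = -23/2 (n(l, Q) = -5/2*3 - 4 = -15/2 - 4 = -23/2)
g(S) = S + S**2 (g(S) = S**2 + S = S + S**2)
x(-21)/g(n(-6, -3)) = -21*(-2/(23*(1 - 23/2))) = -21/((-23/2*(-21/2))) = -21/483/4 = -21*4/483 = -4/23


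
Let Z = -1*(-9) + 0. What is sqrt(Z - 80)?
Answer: I*sqrt(71) ≈ 8.4261*I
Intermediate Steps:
Z = 9 (Z = 9 + 0 = 9)
sqrt(Z - 80) = sqrt(9 - 80) = sqrt(-71) = I*sqrt(71)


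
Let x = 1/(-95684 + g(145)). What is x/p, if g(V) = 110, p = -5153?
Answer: 1/492492822 ≈ 2.0305e-9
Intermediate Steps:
x = -1/95574 (x = 1/(-95684 + 110) = 1/(-95574) = -1/95574 ≈ -1.0463e-5)
x/p = -1/95574/(-5153) = -1/95574*(-1/5153) = 1/492492822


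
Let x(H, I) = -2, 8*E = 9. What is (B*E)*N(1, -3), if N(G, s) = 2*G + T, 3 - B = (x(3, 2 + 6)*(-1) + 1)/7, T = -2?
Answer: 0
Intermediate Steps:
E = 9/8 (E = (⅛)*9 = 9/8 ≈ 1.1250)
B = 18/7 (B = 3 - (-2*(-1) + 1)/7 = 3 - (2 + 1)/7 = 3 - 3/7 = 18/7 ≈ 2.5714)
N(G, s) = -2 + 2*G (N(G, s) = 2*G - 2 = -2 + 2*G)
(B*E)*N(1, -3) = ((18/7)*(9/8))*(-2 + 2*1) = 81*(-2 + 2)/28 = (81/28)*0 = 0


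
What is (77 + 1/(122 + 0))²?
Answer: 88266025/14884 ≈ 5930.3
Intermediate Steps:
(77 + 1/(122 + 0))² = (77 + 1/122)² = (9395/122)² = 88266025/14884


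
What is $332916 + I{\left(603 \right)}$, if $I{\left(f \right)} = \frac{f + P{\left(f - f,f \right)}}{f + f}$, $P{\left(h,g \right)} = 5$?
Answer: $\frac{200748652}{603} \approx 3.3292 \cdot 10^{5}$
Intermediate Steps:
$I{\left(f \right)} = \frac{5 + f}{2 f}$ ($I{\left(f \right)} = \frac{f + 5}{f + f} = \frac{5 + f}{2 f}$)
$332916 + I{\left(603 \right)} = 332916 + \frac{5 + 603}{2 \cdot 603} = 332916 + \frac{1}{2} \cdot \frac{1}{603} \cdot 608 = 332916 + \frac{304}{603} = \frac{200748652}{603}$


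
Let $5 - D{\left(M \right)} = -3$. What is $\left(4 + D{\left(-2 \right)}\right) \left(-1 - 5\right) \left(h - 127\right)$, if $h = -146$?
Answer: $19656$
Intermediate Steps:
$D{\left(M \right)} = 8$ ($D{\left(M \right)} = 5 - -3 = 5 + 3 = 8$)
$\left(4 + D{\left(-2 \right)}\right) \left(-1 - 5\right) \left(h - 127\right) = \left(4 + 8\right) \left(-1 - 5\right) \left(-146 - 127\right) = 12 \left(-1 - 5\right) \left(-273\right) = 12 \left(-6\right) \left(-273\right) = \left(-72\right) \left(-273\right) = 19656$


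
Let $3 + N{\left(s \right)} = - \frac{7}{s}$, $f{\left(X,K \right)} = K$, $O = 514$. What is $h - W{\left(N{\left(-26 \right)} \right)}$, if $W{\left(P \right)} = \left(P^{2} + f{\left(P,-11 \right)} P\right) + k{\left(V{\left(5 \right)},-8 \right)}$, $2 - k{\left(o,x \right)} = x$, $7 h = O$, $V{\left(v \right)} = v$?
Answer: $\frac{122715}{4732} \approx 25.933$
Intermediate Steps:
$h = \frac{514}{7}$ ($h = \frac{1}{7} \cdot 514 = \frac{514}{7} \approx 73.429$)
$k{\left(o,x \right)} = 2 - x$
$N{\left(s \right)} = -3 - \frac{7}{s}$
$W{\left(P \right)} = 10 + P^{2} - 11 P$ ($W{\left(P \right)} = \left(P^{2} - 11 P\right) + \left(2 - -8\right) = \left(P^{2} - 11 P\right) + \left(2 + 8\right) = \left(P^{2} - 11 P\right) + 10 = 10 + P^{2} - 11 P$)
$h - W{\left(N{\left(-26 \right)} \right)} = \frac{514}{7} - \left(10 + \left(-3 - \frac{7}{-26}\right)^{2} - 11 \left(-3 - \frac{7}{-26}\right)\right) = \frac{514}{7} - \left(10 + \left(-3 - - \frac{7}{26}\right)^{2} - 11 \left(-3 - - \frac{7}{26}\right)\right) = \frac{514}{7} - \left(10 + \left(-3 + \frac{7}{26}\right)^{2} - 11 \left(-3 + \frac{7}{26}\right)\right) = \frac{514}{7} - \left(10 + \left(- \frac{71}{26}\right)^{2} - - \frac{781}{26}\right) = \frac{514}{7} - \left(10 + \frac{5041}{676} + \frac{781}{26}\right) = \frac{514}{7} - \frac{32107}{676} = \frac{122715}{4732}$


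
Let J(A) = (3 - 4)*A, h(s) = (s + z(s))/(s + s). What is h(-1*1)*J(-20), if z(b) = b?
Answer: 20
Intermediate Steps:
h(s) = 1 (h(s) = (s + s)/(s + s) = (2*s)/((2*s)) = (2*s)*(1/(2*s)) = 1)
J(A) = -A
h(-1*1)*J(-20) = 1*(-1*(-20)) = 1*20 = 20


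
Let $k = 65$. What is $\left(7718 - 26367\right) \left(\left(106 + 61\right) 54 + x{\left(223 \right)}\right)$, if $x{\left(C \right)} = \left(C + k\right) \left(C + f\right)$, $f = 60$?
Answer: $-1688144778$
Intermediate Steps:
$x{\left(C \right)} = \left(60 + C\right) \left(65 + C\right)$ ($x{\left(C \right)} = \left(C + 65\right) \left(C + 60\right) = \left(65 + C\right) \left(60 + C\right) = \left(60 + C\right) \left(65 + C\right)$)
$\left(7718 - 26367\right) \left(\left(106 + 61\right) 54 + x{\left(223 \right)}\right) = \left(7718 - 26367\right) \left(\left(106 + 61\right) 54 + \left(3900 + 223^{2} + 125 \cdot 223\right)\right) = - 18649 \left(167 \cdot 54 + \left(3900 + 49729 + 27875\right)\right) = - 18649 \left(9018 + 81504\right) = \left(-18649\right) 90522 = -1688144778$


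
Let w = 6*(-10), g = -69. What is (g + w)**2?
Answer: 16641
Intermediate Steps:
w = -60
(g + w)**2 = (-69 - 60)**2 = (-129)**2 = 16641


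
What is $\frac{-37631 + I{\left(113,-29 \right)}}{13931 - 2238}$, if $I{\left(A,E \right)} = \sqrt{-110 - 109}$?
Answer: $- \frac{3421}{1063} + \frac{i \sqrt{219}}{11693} \approx -3.2183 + 0.0012656 i$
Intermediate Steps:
$I{\left(A,E \right)} = i \sqrt{219}$ ($I{\left(A,E \right)} = \sqrt{-219} = i \sqrt{219}$)
$\frac{-37631 + I{\left(113,-29 \right)}}{13931 - 2238} = \frac{-37631 + i \sqrt{219}}{13931 - 2238} = \frac{-37631 + i \sqrt{219}}{11693} = \left(-37631 + i \sqrt{219}\right) \frac{1}{11693} = - \frac{3421}{1063} + \frac{i \sqrt{219}}{11693}$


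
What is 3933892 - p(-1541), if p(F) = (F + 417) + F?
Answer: 3936557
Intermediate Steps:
p(F) = 417 + 2*F (p(F) = (417 + F) + F = 417 + 2*F)
3933892 - p(-1541) = 3933892 - (417 + 2*(-1541)) = 3933892 - (417 - 3082) = 3933892 - 1*(-2665) = 3933892 + 2665 = 3936557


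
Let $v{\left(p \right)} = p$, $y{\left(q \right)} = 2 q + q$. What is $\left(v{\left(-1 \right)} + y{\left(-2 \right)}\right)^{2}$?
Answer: $49$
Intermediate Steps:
$y{\left(q \right)} = 3 q$
$\left(v{\left(-1 \right)} + y{\left(-2 \right)}\right)^{2} = \left(-1 + 3 \left(-2\right)\right)^{2} = \left(-1 - 6\right)^{2} = \left(-7\right)^{2} = 49$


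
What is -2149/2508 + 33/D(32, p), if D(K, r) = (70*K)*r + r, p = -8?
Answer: -1072501/1248984 ≈ -0.85870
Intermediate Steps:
D(K, r) = r + 70*K*r (D(K, r) = 70*K*r + r = r + 70*K*r)
-2149/2508 + 33/D(32, p) = -2149/2508 + 33/((-8*(1 + 70*32))) = -2149*1/2508 + 33/((-8*(1 + 2240))) = -2149/2508 + 33/((-8*2241)) = -2149/2508 + 33/(-17928) = -2149/2508 + 33*(-1/17928) = -2149/2508 - 11/5976 = -1072501/1248984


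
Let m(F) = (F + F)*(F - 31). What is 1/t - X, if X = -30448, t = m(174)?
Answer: 1515214273/49764 ≈ 30448.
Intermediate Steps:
m(F) = 2*F*(-31 + F) (m(F) = (2*F)*(-31 + F) = 2*F*(-31 + F))
t = 49764 (t = 2*174*(-31 + 174) = 2*174*143 = 49764)
1/t - X = 1/49764 - 1*(-30448) = 1/49764 + 30448 = 1515214273/49764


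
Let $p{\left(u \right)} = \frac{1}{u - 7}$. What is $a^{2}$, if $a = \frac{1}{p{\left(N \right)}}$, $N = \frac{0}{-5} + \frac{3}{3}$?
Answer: $36$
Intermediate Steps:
$N = 1$ ($N = 0 \left(- \frac{1}{5}\right) + 3 \cdot \frac{1}{3} = 0 + 1 = 1$)
$p{\left(u \right)} = \frac{1}{-7 + u}$
$a = -6$ ($a = \frac{1}{\frac{1}{-7 + 1}} = \frac{1}{\frac{1}{-6}} = \frac{1}{- \frac{1}{6}} = -6$)
$a^{2} = \left(-6\right)^{2} = 36$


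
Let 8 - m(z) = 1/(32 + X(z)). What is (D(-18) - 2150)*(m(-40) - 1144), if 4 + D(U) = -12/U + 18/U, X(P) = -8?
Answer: 176213695/72 ≈ 2.4474e+6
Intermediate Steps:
D(U) = -4 + 6/U (D(U) = -4 + (-12/U + 18/U) = -4 + 6/U)
m(z) = 191/24 (m(z) = 8 - 1/(32 - 8) = 8 - 1/24 = 191/24)
(D(-18) - 2150)*(m(-40) - 1144) = ((-4 + 6/(-18)) - 2150)*(191/24 - 1144) = ((-4 + 6*(-1/18)) - 2150)*(-27265/24) = ((-4 - ⅓) - 2150)*(-27265/24) = (-13/3 - 2150)*(-27265/24) = -6463/3*(-27265/24) = 176213695/72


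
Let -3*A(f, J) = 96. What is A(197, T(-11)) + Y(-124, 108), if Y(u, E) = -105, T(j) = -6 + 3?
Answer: -137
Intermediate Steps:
T(j) = -3
A(f, J) = -32 (A(f, J) = -1/3*96 = -32)
A(197, T(-11)) + Y(-124, 108) = -32 - 105 = -137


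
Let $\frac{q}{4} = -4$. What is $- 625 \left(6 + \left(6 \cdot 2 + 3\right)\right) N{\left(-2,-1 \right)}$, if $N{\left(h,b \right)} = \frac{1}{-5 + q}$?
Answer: $625$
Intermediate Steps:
$q = -16$ ($q = 4 \left(-4\right) = -16$)
$N{\left(h,b \right)} = - \frac{1}{21}$ ($N{\left(h,b \right)} = \frac{1}{-5 - 16} = \frac{1}{-21} = - \frac{1}{21}$)
$- 625 \left(6 + \left(6 \cdot 2 + 3\right)\right) N{\left(-2,-1 \right)} = - 625 \left(6 + \left(6 \cdot 2 + 3\right)\right) \left(- \frac{1}{21}\right) = - 625 \left(6 + \left(12 + 3\right)\right) \left(- \frac{1}{21}\right) = - 625 \left(6 + 15\right) \left(- \frac{1}{21}\right) = - 625 \cdot 21 \left(- \frac{1}{21}\right) = \left(-625\right) \left(-1\right) = 625$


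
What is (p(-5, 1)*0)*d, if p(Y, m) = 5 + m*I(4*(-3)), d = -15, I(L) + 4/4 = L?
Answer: 0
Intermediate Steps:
I(L) = -1 + L
p(Y, m) = 5 - 13*m (p(Y, m) = 5 + m*(-1 + 4*(-3)) = 5 + m*(-1 - 12) = 5 + m*(-13) = 5 - 13*m)
(p(-5, 1)*0)*d = ((5 - 13*1)*0)*(-15) = ((5 - 13)*0)*(-15) = -8*0*(-15) = 0*(-15) = 0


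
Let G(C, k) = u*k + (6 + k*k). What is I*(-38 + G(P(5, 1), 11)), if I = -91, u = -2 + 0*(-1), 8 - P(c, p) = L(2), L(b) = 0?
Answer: -6097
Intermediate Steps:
P(c, p) = 8 (P(c, p) = 8 - 1*0 = 8 + 0 = 8)
u = -2 (u = -2 + 0 = -2)
G(C, k) = 6 + k² - 2*k (G(C, k) = -2*k + (6 + k*k) = -2*k + (6 + k²) = 6 + k² - 2*k)
I*(-38 + G(P(5, 1), 11)) = -91*(-38 + (6 + 11² - 2*11)) = -91*(-38 + (6 + 121 - 22)) = -91*(-38 + 105) = -91*67 = -6097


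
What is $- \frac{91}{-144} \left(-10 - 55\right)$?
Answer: $- \frac{5915}{144} \approx -41.076$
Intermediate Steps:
$- \frac{91}{-144} \left(-10 - 55\right) = \left(-91\right) \left(- \frac{1}{144}\right) \left(-65\right) = \frac{91}{144} \left(-65\right) = - \frac{5915}{144}$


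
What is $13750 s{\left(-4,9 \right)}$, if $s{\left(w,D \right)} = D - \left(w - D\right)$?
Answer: $302500$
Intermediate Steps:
$s{\left(w,D \right)} = - w + 2 D$ ($s{\left(w,D \right)} = D + \left(D - w\right) = - w + 2 D$)
$13750 s{\left(-4,9 \right)} = 13750 \left(\left(-1\right) \left(-4\right) + 2 \cdot 9\right) = 13750 \left(4 + 18\right) = 13750 \cdot 22 = 302500$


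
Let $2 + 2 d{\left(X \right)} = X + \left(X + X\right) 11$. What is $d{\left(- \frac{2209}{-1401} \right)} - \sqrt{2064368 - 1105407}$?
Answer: $\frac{48005}{2802} - \sqrt{958961} \approx -962.13$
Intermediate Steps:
$d{\left(X \right)} = -1 + \frac{23 X}{2}$ ($d{\left(X \right)} = -1 + \frac{X + \left(X + X\right) 11}{2} = -1 + \frac{X + 2 X 11}{2} = -1 + \frac{X + 22 X}{2} = -1 + \frac{23 X}{2}$)
$d{\left(- \frac{2209}{-1401} \right)} - \sqrt{2064368 - 1105407} = \left(-1 + \frac{23 \left(- \frac{2209}{-1401}\right)}{2}\right) - \sqrt{2064368 - 1105407} = \left(-1 + \frac{23 \left(\left(-2209\right) \left(- \frac{1}{1401}\right)\right)}{2}\right) - \sqrt{958961} = \left(-1 + \frac{23}{2} \cdot \frac{2209}{1401}\right) - \sqrt{958961} = \left(-1 + \frac{50807}{2802}\right) - \sqrt{958961} = \frac{48005}{2802} - \sqrt{958961}$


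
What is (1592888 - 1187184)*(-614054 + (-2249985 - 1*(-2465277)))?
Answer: -161779338448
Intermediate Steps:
(1592888 - 1187184)*(-614054 + (-2249985 - 1*(-2465277))) = 405704*(-614054 + (-2249985 + 2465277)) = 405704*(-614054 + 215292) = 405704*(-398762) = -161779338448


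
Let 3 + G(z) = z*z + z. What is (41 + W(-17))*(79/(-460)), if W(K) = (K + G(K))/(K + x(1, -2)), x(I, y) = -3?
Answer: -5609/1150 ≈ -4.8774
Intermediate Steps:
G(z) = -3 + z + z² (G(z) = -3 + (z*z + z) = -3 + (z² + z) = -3 + (z + z²) = -3 + z + z²)
W(K) = (-3 + K² + 2*K)/(-3 + K) (W(K) = (K + (-3 + K + K²))/(K - 3) = (-3 + K² + 2*K)/(-3 + K))
(41 + W(-17))*(79/(-460)) = (41 + (-3 + (-17)² + 2*(-17))/(-3 - 17))*(79/(-460)) = (41 + (-3 + 289 - 34)/(-20))*(79*(-1/460)) = (41 - 1/20*252)*(-79/460) = (41 - 63/5)*(-79/460) = (142/5)*(-79/460) = -5609/1150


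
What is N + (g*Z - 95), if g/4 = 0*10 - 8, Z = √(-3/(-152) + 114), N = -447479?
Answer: -447574 - 8*√658578/19 ≈ -4.4792e+5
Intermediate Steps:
Z = √658578/76 (Z = √(-3*(-1/152) + 114) = √(3/152 + 114) = √(17331/152) = √658578/76 ≈ 10.678)
g = -32 (g = 4*(0*10 - 8) = 4*(0 - 8) = 4*(-8) = -32)
N + (g*Z - 95) = -447479 + (-8*√658578/19 - 95) = -447479 + (-95 - 8*√658578/19) = -447574 - 8*√658578/19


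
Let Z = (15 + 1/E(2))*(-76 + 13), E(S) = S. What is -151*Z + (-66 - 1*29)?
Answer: 294713/2 ≈ 1.4736e+5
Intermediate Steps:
Z = -1953/2 (Z = (15 + 1/2)*(-76 + 13) = (15 + 1/2)*(-63) = (31/2)*(-63) = -1953/2 ≈ -976.50)
-151*Z + (-66 - 1*29) = -151*(-1953/2) + (-66 - 1*29) = 294903/2 + (-66 - 29) = 294903/2 - 95 = 294713/2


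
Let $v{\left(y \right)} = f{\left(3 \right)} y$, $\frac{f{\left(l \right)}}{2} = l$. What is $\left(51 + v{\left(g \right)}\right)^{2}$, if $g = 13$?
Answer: $16641$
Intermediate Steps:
$f{\left(l \right)} = 2 l$
$v{\left(y \right)} = 6 y$ ($v{\left(y \right)} = 2 \cdot 3 y = 6 y$)
$\left(51 + v{\left(g \right)}\right)^{2} = \left(51 + 6 \cdot 13\right)^{2} = \left(51 + 78\right)^{2} = 129^{2} = 16641$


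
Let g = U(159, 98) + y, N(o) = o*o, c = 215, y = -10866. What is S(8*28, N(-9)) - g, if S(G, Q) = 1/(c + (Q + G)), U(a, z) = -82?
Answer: 5692961/520 ≈ 10948.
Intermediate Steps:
N(o) = o²
S(G, Q) = 1/(215 + G + Q) (S(G, Q) = 1/(215 + (Q + G)) = 1/(215 + (G + Q)) = 1/(215 + G + Q))
g = -10948 (g = -82 - 10866 = -10948)
S(8*28, N(-9)) - g = 1/(215 + 8*28 + (-9)²) - 1*(-10948) = 1/(215 + 224 + 81) + 10948 = 1/520 + 10948 = 5692961/520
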